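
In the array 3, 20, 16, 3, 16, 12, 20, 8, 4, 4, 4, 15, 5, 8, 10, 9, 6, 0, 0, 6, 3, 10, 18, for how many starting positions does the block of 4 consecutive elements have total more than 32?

10

(3, 20, 16, 3) → sum 42  > 32 ✓
(20, 16, 3, 16) → sum 55  > 32 ✓
(16, 3, 16, 12) → sum 47  > 32 ✓
(3, 16, 12, 20) → sum 51  > 32 ✓
(16, 12, 20, 8) → sum 56  > 32 ✓
(12, 20, 8, 4) → sum 44  > 32 ✓
(20, 8, 4, 4) → sum 36  > 32 ✓
(8, 4, 4, 4) → sum 20
(4, 4, 4, 15) → sum 27
(4, 4, 15, 5) → sum 28
(4, 15, 5, 8) → sum 32
(15, 5, 8, 10) → sum 38  > 32 ✓
(5, 8, 10, 9) → sum 32
(8, 10, 9, 6) → sum 33  > 32 ✓
(10, 9, 6, 0) → sum 25
(9, 6, 0, 0) → sum 15
(6, 0, 0, 6) → sum 12
(0, 0, 6, 3) → sum 9
(0, 6, 3, 10) → sum 19
(6, 3, 10, 18) → sum 37  > 32 ✓
10 windows satisfy the condition.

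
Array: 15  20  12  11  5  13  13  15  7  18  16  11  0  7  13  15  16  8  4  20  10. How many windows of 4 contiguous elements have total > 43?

[15, 20, 12, 11] → sum 58  > 43 ✓
[20, 12, 11, 5] → sum 48  > 43 ✓
[12, 11, 5, 13] → sum 41
[11, 5, 13, 13] → sum 42
[5, 13, 13, 15] → sum 46  > 43 ✓
[13, 13, 15, 7] → sum 48  > 43 ✓
[13, 15, 7, 18] → sum 53  > 43 ✓
[15, 7, 18, 16] → sum 56  > 43 ✓
[7, 18, 16, 11] → sum 52  > 43 ✓
[18, 16, 11, 0] → sum 45  > 43 ✓
[16, 11, 0, 7] → sum 34
[11, 0, 7, 13] → sum 31
[0, 7, 13, 15] → sum 35
[7, 13, 15, 16] → sum 51  > 43 ✓
[13, 15, 16, 8] → sum 52  > 43 ✓
[15, 16, 8, 4] → sum 43
[16, 8, 4, 20] → sum 48  > 43 ✓
[8, 4, 20, 10] → sum 42
11 windows satisfy the condition.

11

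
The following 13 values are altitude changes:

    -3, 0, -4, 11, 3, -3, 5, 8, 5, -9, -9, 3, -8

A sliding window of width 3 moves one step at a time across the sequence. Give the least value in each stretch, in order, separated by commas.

Sliding a size-3 window across the 13 values:
(-3, 0, -4) → min -4
(0, -4, 11) → min -4
(-4, 11, 3) → min -4
(11, 3, -3) → min -3
(3, -3, 5) → min -3
(-3, 5, 8) → min -3
(5, 8, 5) → min 5
(8, 5, -9) → min -9
(5, -9, -9) → min -9
(-9, -9, 3) → min -9
(-9, 3, -8) → min -9

-4, -4, -4, -3, -3, -3, 5, -9, -9, -9, -9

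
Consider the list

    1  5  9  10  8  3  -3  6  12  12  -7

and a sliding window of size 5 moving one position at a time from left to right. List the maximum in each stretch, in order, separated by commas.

10, 10, 10, 10, 12, 12, 12

(1, 5, 9, 10, 8) → max 10
(5, 9, 10, 8, 3) → max 10
(9, 10, 8, 3, -3) → max 10
(10, 8, 3, -3, 6) → max 10
(8, 3, -3, 6, 12) → max 12
(3, -3, 6, 12, 12) → max 12
(-3, 6, 12, 12, -7) → max 12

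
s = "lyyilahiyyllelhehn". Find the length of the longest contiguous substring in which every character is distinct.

[l] len 1
[l, y] len 2
[y] len 1
[y, i] len 2
[y, i, l] len 3
[y, i, l, a] len 4
[y, i, l, a, h] len 5
[l, a, h, i] len 4
[l, a, h, i, y] len 5
[y] len 1
[y, l] len 2
[l] len 1
[l, e] len 2
[e, l] len 2
[e, l, h] len 3
[l, h, e] len 3
[e, h] len 2
[e, h, n] len 3
Longest all-distinct length: 5.

5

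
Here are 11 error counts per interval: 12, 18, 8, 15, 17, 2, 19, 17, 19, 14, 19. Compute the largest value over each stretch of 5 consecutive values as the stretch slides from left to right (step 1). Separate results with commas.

18, 18, 19, 19, 19, 19, 19

12 18 8 15 17 → max 18
18 8 15 17 2 → max 18
8 15 17 2 19 → max 19
15 17 2 19 17 → max 19
17 2 19 17 19 → max 19
2 19 17 19 14 → max 19
19 17 19 14 19 → max 19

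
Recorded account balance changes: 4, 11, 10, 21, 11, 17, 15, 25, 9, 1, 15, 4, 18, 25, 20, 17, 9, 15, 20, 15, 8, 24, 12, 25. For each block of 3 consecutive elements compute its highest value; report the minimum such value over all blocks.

11

[4, 11, 10] → max 11
[11, 10, 21] → max 21
[10, 21, 11] → max 21
[21, 11, 17] → max 21
[11, 17, 15] → max 17
[17, 15, 25] → max 25
[15, 25, 9] → max 25
[25, 9, 1] → max 25
[9, 1, 15] → max 15
[1, 15, 4] → max 15
[15, 4, 18] → max 18
[4, 18, 25] → max 25
[18, 25, 20] → max 25
[25, 20, 17] → max 25
[20, 17, 9] → max 20
[17, 9, 15] → max 17
[9, 15, 20] → max 20
[15, 20, 15] → max 20
[20, 15, 8] → max 20
[15, 8, 24] → max 24
[8, 24, 12] → max 24
[24, 12, 25] → max 25
Minimum of these is 11.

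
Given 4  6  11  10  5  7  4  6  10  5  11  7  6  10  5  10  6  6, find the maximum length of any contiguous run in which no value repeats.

6

add 4: [4] len 1
add 6: [4, 6] len 2
add 11: [4, 6, 11] len 3
add 10: [4, 6, 11, 10] len 4
add 5: [4, 6, 11, 10, 5] len 5
add 7: [4, 6, 11, 10, 5, 7] len 6
add 4 (repeat 4, move left end past it): [6, 11, 10, 5, 7, 4] len 6
add 6 (repeat 6, move left end past it): [11, 10, 5, 7, 4, 6] len 6
add 10 (repeat 10, move left end past it): [5, 7, 4, 6, 10] len 5
add 5 (repeat 5, move left end past it): [7, 4, 6, 10, 5] len 5
add 11: [7, 4, 6, 10, 5, 11] len 6
add 7 (repeat 7, move left end past it): [4, 6, 10, 5, 11, 7] len 6
add 6 (repeat 6, move left end past it): [10, 5, 11, 7, 6] len 5
add 10 (repeat 10, move left end past it): [5, 11, 7, 6, 10] len 5
add 5 (repeat 5, move left end past it): [11, 7, 6, 10, 5] len 5
add 10 (repeat 10, move left end past it): [5, 10] len 2
add 6: [5, 10, 6] len 3
add 6 (repeat 6, move left end past it): [6] len 1
Longest all-distinct length: 6.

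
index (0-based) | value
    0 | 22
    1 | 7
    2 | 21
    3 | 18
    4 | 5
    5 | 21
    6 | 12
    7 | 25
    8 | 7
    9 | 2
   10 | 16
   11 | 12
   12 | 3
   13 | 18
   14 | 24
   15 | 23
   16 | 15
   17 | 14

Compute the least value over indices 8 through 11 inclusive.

Elements at indices 8..11: 7, 2, 16, 12
min(7, 2, 16, 12) = 2

2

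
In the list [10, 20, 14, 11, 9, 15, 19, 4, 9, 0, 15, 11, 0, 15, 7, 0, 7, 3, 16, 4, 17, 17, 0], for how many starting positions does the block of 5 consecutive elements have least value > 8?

[10, 20, 14, 11, 9] → min 9  > 8 ✓
[20, 14, 11, 9, 15] → min 9  > 8 ✓
[14, 11, 9, 15, 19] → min 9  > 8 ✓
[11, 9, 15, 19, 4] → min 4
[9, 15, 19, 4, 9] → min 4
[15, 19, 4, 9, 0] → min 0
[19, 4, 9, 0, 15] → min 0
[4, 9, 0, 15, 11] → min 0
[9, 0, 15, 11, 0] → min 0
[0, 15, 11, 0, 15] → min 0
[15, 11, 0, 15, 7] → min 0
[11, 0, 15, 7, 0] → min 0
[0, 15, 7, 0, 7] → min 0
[15, 7, 0, 7, 3] → min 0
[7, 0, 7, 3, 16] → min 0
[0, 7, 3, 16, 4] → min 0
[7, 3, 16, 4, 17] → min 3
[3, 16, 4, 17, 17] → min 3
[16, 4, 17, 17, 0] → min 0
3 windows satisfy the condition.

3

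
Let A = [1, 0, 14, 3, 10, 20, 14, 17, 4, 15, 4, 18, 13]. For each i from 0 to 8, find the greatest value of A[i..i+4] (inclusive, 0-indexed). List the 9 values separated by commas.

[1, 0, 14, 3, 10] → max 14
[0, 14, 3, 10, 20] → max 20
[14, 3, 10, 20, 14] → max 20
[3, 10, 20, 14, 17] → max 20
[10, 20, 14, 17, 4] → max 20
[20, 14, 17, 4, 15] → max 20
[14, 17, 4, 15, 4] → max 17
[17, 4, 15, 4, 18] → max 18
[4, 15, 4, 18, 13] → max 18

14, 20, 20, 20, 20, 20, 17, 18, 18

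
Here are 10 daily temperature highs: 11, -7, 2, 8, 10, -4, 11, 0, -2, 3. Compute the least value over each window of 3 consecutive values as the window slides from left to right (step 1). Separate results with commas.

[11, -7, 2] → min -7
[-7, 2, 8] → min -7
[2, 8, 10] → min 2
[8, 10, -4] → min -4
[10, -4, 11] → min -4
[-4, 11, 0] → min -4
[11, 0, -2] → min -2
[0, -2, 3] → min -2

-7, -7, 2, -4, -4, -4, -2, -2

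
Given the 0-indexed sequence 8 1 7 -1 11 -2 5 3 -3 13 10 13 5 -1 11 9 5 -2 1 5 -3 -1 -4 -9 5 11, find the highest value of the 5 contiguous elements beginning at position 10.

13

Elements at indices 10..14: 10, 13, 5, -1, 11
max(10, 13, 5, -1, 11) = 13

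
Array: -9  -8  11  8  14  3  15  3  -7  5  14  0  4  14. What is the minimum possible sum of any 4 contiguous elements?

2

[-9, -8, 11, 8] → sum 2
[-8, 11, 8, 14] → sum 25
[11, 8, 14, 3] → sum 36
[8, 14, 3, 15] → sum 40
[14, 3, 15, 3] → sum 35
[3, 15, 3, -7] → sum 14
[15, 3, -7, 5] → sum 16
[3, -7, 5, 14] → sum 15
[-7, 5, 14, 0] → sum 12
[5, 14, 0, 4] → sum 23
[14, 0, 4, 14] → sum 32
Minimum of these is 2.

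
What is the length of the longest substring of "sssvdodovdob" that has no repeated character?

4

add s: [s] len 1
add s (repeat s, move left end past it): [s] len 1
add s (repeat s, move left end past it): [s] len 1
add v: [s, v] len 2
add d: [s, v, d] len 3
add o: [s, v, d, o] len 4
add d (repeat d, move left end past it): [o, d] len 2
add o (repeat o, move left end past it): [d, o] len 2
add v: [d, o, v] len 3
add d (repeat d, move left end past it): [o, v, d] len 3
add o (repeat o, move left end past it): [v, d, o] len 3
add b: [v, d, o, b] len 4
Longest all-distinct length: 4.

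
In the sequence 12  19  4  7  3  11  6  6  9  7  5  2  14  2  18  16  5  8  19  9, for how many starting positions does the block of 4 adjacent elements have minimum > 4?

12 19 4 7 → min 4
19 4 7 3 → min 3
4 7 3 11 → min 3
7 3 11 6 → min 3
3 11 6 6 → min 3
11 6 6 9 → min 6  > 4 ✓
6 6 9 7 → min 6  > 4 ✓
6 9 7 5 → min 5  > 4 ✓
9 7 5 2 → min 2
7 5 2 14 → min 2
5 2 14 2 → min 2
2 14 2 18 → min 2
14 2 18 16 → min 2
2 18 16 5 → min 2
18 16 5 8 → min 5  > 4 ✓
16 5 8 19 → min 5  > 4 ✓
5 8 19 9 → min 5  > 4 ✓
6 windows satisfy the condition.

6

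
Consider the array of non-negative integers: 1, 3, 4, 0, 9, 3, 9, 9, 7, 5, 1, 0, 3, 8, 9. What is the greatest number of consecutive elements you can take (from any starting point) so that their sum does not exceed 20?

Extend to the right; shrink from the left whenever the sum exceeds 20:
→ 1: sum 1, len 1
→ 3: sum 4, len 2
→ 4: sum 8, len 3
→ 0: sum 8, len 4
→ 9: sum 17, len 5
→ 3: sum 20, len 6
→ 9 (dropped 1, 3, 4, 0, 9): sum 12, len 2
→ 9 (dropped 3): sum 18, len 2
→ 7 (dropped 9): sum 16, len 2
→ 5 (dropped 9): sum 12, len 2
→ 1: sum 13, len 3
→ 0: sum 13, len 4
→ 3: sum 16, len 5
→ 8 (dropped 7): sum 17, len 5
→ 9 (dropped 5, 1): sum 20, len 4
Longest length seen: 6.

6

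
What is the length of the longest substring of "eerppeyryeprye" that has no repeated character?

4

[e] len 1
[e] len 1
[e, r] len 2
[e, r, p] len 3
[p] len 1
[p, e] len 2
[p, e, y] len 3
[p, e, y, r] len 4
[r, y] len 2
[r, y, e] len 3
[r, y, e, p] len 4
[y, e, p, r] len 4
[e, p, r, y] len 4
[p, r, y, e] len 4
Longest all-distinct length: 4.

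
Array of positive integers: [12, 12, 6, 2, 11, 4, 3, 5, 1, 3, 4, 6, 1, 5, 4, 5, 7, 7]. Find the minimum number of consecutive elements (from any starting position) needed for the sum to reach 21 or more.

Extend right; whenever the sum reaches 21, record the length and shrink from the left:
add 12: running sum 12 < 21
add 12: shortest ending here [12, 12] sum 24, len 2
add 6: shortest ending here [12, 12, 6] sum 30, len 3
add 2: shortest ending here [12, 12, 6, 2] sum 32, len 4
add 11: shortest ending here [12, 6, 2, 11] sum 31, len 4
add 4: shortest ending here [6, 2, 11, 4] sum 23, len 4
add 3: shortest ending here [6, 2, 11, 4, 3] sum 26, len 5
add 5: shortest ending here [11, 4, 3, 5] sum 23, len 4
add 1: shortest ending here [11, 4, 3, 5, 1] sum 24, len 5
add 3: shortest ending here [11, 4, 3, 5, 1, 3] sum 27, len 6
add 4: shortest ending here [11, 4, 3, 5, 1, 3, 4] sum 31, len 7
add 6: shortest ending here [3, 5, 1, 3, 4, 6] sum 22, len 6
add 1: shortest ending here [3, 5, 1, 3, 4, 6, 1] sum 23, len 7
add 5: shortest ending here [5, 1, 3, 4, 6, 1, 5] sum 25, len 7
add 4: shortest ending here [3, 4, 6, 1, 5, 4] sum 23, len 6
add 5: shortest ending here [6, 1, 5, 4, 5] sum 21, len 5
add 7: shortest ending here [5, 4, 5, 7] sum 21, len 4
add 7: shortest ending here [4, 5, 7, 7] sum 23, len 4
Shortest qualifying length: 2.

2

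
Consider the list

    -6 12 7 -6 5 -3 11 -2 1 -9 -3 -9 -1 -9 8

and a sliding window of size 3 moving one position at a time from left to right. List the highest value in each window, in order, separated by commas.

12, 12, 7, 5, 11, 11, 11, 1, 1, -3, -1, -1, 8

Sliding a size-3 window across the 15 values:
(-6, 12, 7) → max 12
(12, 7, -6) → max 12
(7, -6, 5) → max 7
(-6, 5, -3) → max 5
(5, -3, 11) → max 11
(-3, 11, -2) → max 11
(11, -2, 1) → max 11
(-2, 1, -9) → max 1
(1, -9, -3) → max 1
(-9, -3, -9) → max -3
(-3, -9, -1) → max -1
(-9, -1, -9) → max -1
(-1, -9, 8) → max 8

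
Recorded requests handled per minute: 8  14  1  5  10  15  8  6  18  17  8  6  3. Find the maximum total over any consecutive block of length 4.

(8, 14, 1, 5) → sum 28
(14, 1, 5, 10) → sum 30
(1, 5, 10, 15) → sum 31
(5, 10, 15, 8) → sum 38
(10, 15, 8, 6) → sum 39
(15, 8, 6, 18) → sum 47
(8, 6, 18, 17) → sum 49
(6, 18, 17, 8) → sum 49
(18, 17, 8, 6) → sum 49
(17, 8, 6, 3) → sum 34
Maximum of these is 49.

49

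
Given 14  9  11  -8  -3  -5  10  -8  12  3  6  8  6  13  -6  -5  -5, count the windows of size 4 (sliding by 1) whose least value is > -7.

6

14 9 11 -8 → min -8
9 11 -8 -3 → min -8
11 -8 -3 -5 → min -8
-8 -3 -5 10 → min -8
-3 -5 10 -8 → min -8
-5 10 -8 12 → min -8
10 -8 12 3 → min -8
-8 12 3 6 → min -8
12 3 6 8 → min 3  > -7 ✓
3 6 8 6 → min 3  > -7 ✓
6 8 6 13 → min 6  > -7 ✓
8 6 13 -6 → min -6  > -7 ✓
6 13 -6 -5 → min -6  > -7 ✓
13 -6 -5 -5 → min -6  > -7 ✓
6 windows satisfy the condition.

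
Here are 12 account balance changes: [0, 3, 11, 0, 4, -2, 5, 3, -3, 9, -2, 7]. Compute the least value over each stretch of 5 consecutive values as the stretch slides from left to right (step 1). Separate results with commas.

(0, 3, 11, 0, 4) → min 0
(3, 11, 0, 4, -2) → min -2
(11, 0, 4, -2, 5) → min -2
(0, 4, -2, 5, 3) → min -2
(4, -2, 5, 3, -3) → min -3
(-2, 5, 3, -3, 9) → min -3
(5, 3, -3, 9, -2) → min -3
(3, -3, 9, -2, 7) → min -3

0, -2, -2, -2, -3, -3, -3, -3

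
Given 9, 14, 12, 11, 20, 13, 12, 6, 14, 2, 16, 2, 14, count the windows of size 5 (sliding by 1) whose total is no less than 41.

8

9 14 12 11 20 → sum 66  ≥ 41 ✓
14 12 11 20 13 → sum 70  ≥ 41 ✓
12 11 20 13 12 → sum 68  ≥ 41 ✓
11 20 13 12 6 → sum 62  ≥ 41 ✓
20 13 12 6 14 → sum 65  ≥ 41 ✓
13 12 6 14 2 → sum 47  ≥ 41 ✓
12 6 14 2 16 → sum 50  ≥ 41 ✓
6 14 2 16 2 → sum 40
14 2 16 2 14 → sum 48  ≥ 41 ✓
8 windows satisfy the condition.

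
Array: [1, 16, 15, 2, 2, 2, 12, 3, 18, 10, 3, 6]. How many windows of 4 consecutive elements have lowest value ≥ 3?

1 16 15 2 → min 1
16 15 2 2 → min 2
15 2 2 2 → min 2
2 2 2 12 → min 2
2 2 12 3 → min 2
2 12 3 18 → min 2
12 3 18 10 → min 3  ≥ 3 ✓
3 18 10 3 → min 3  ≥ 3 ✓
18 10 3 6 → min 3  ≥ 3 ✓
3 windows satisfy the condition.

3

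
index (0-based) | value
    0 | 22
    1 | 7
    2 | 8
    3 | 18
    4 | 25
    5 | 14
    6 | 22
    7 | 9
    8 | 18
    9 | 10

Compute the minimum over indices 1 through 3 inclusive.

7

Elements at indices 1..3: 7, 8, 18
min(7, 8, 18) = 7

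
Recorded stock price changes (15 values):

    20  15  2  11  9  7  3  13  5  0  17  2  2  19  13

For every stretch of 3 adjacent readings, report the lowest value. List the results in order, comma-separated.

2, 2, 2, 7, 3, 3, 3, 0, 0, 0, 2, 2, 2

(20, 15, 2) → min 2
(15, 2, 11) → min 2
(2, 11, 9) → min 2
(11, 9, 7) → min 7
(9, 7, 3) → min 3
(7, 3, 13) → min 3
(3, 13, 5) → min 3
(13, 5, 0) → min 0
(5, 0, 17) → min 0
(0, 17, 2) → min 0
(17, 2, 2) → min 2
(2, 2, 19) → min 2
(2, 19, 13) → min 2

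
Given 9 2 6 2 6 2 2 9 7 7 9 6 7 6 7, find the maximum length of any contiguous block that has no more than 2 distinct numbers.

6

Extend right; when distinct count exceeds 2, shrink from the left:
[9] 1 distinct, len 1
[9, 2] 2 distinct, len 2
[2, 6] 2 distinct, len 2
[2, 6, 2] 2 distinct, len 3
[2, 6, 2, 6] 2 distinct, len 4
[2, 6, 2, 6, 2] 2 distinct, len 5
[2, 6, 2, 6, 2, 2] 2 distinct, len 6
[2, 2, 9] 2 distinct, len 3
[9, 7] 2 distinct, len 2
[9, 7, 7] 2 distinct, len 3
[9, 7, 7, 9] 2 distinct, len 4
[9, 6] 2 distinct, len 2
[6, 7] 2 distinct, len 2
[6, 7, 6] 2 distinct, len 3
[6, 7, 6, 7] 2 distinct, len 4
Longest length with ≤2 distinct: 6.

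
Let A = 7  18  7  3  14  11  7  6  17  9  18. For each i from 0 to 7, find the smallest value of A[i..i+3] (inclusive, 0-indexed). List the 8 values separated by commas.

3, 3, 3, 3, 6, 6, 6, 6

7 18 7 3 → min 3
18 7 3 14 → min 3
7 3 14 11 → min 3
3 14 11 7 → min 3
14 11 7 6 → min 6
11 7 6 17 → min 6
7 6 17 9 → min 6
6 17 9 18 → min 6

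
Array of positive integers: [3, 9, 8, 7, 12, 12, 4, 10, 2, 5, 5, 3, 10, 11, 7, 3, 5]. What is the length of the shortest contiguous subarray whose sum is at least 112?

add 3: running sum 3 < 112
add 9: running sum 12 < 112
add 8: running sum 20 < 112
add 7: running sum 27 < 112
add 12: running sum 39 < 112
add 12: running sum 51 < 112
add 4: running sum 55 < 112
add 10: running sum 65 < 112
add 2: running sum 67 < 112
add 5: running sum 72 < 112
add 5: running sum 77 < 112
add 3: running sum 80 < 112
add 10: running sum 90 < 112
add 11: running sum 101 < 112
add 7: running sum 108 < 112
add 3: running sum 111 < 112
end 16: [9, 8, 7, 12, 12, 4, 10, 2, 5, 5, 3, 10, 11, 7, 3, 5] sum 113, len 16
Shortest qualifying length: 16.

16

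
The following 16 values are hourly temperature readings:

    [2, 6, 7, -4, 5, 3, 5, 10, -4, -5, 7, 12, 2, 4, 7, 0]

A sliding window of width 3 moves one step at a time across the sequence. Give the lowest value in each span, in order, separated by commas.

2, -4, -4, -4, 3, 3, -4, -5, -5, -5, 2, 2, 2, 0

2 6 7 → min 2
6 7 -4 → min -4
7 -4 5 → min -4
-4 5 3 → min -4
5 3 5 → min 3
3 5 10 → min 3
5 10 -4 → min -4
10 -4 -5 → min -5
-4 -5 7 → min -5
-5 7 12 → min -5
7 12 2 → min 2
12 2 4 → min 2
2 4 7 → min 2
4 7 0 → min 0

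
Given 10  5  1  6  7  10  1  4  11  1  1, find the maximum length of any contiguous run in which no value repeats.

6

[10] len 1
[10, 5] len 2
[10, 5, 1] len 3
[10, 5, 1, 6] len 4
[10, 5, 1, 6, 7] len 5
[5, 1, 6, 7, 10] len 5
[6, 7, 10, 1] len 4
[6, 7, 10, 1, 4] len 5
[6, 7, 10, 1, 4, 11] len 6
[4, 11, 1] len 3
[1] len 1
Longest all-distinct length: 6.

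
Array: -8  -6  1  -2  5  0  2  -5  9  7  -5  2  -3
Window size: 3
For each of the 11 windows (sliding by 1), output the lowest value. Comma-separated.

(-8, -6, 1) → min -8
(-6, 1, -2) → min -6
(1, -2, 5) → min -2
(-2, 5, 0) → min -2
(5, 0, 2) → min 0
(0, 2, -5) → min -5
(2, -5, 9) → min -5
(-5, 9, 7) → min -5
(9, 7, -5) → min -5
(7, -5, 2) → min -5
(-5, 2, -3) → min -5

-8, -6, -2, -2, 0, -5, -5, -5, -5, -5, -5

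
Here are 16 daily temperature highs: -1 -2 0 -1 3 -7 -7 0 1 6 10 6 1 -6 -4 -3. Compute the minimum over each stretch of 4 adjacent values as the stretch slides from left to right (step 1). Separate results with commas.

-2, -2, -7, -7, -7, -7, -7, 0, 1, 1, -6, -6, -6

-1 -2 0 -1 → min -2
-2 0 -1 3 → min -2
0 -1 3 -7 → min -7
-1 3 -7 -7 → min -7
3 -7 -7 0 → min -7
-7 -7 0 1 → min -7
-7 0 1 6 → min -7
0 1 6 10 → min 0
1 6 10 6 → min 1
6 10 6 1 → min 1
10 6 1 -6 → min -6
6 1 -6 -4 → min -6
1 -6 -4 -3 → min -6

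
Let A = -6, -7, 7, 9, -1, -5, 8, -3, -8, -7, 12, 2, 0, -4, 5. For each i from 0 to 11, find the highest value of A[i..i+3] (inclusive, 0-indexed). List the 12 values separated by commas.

Sliding a size-4 window across the 15 values:
[-6, -7, 7, 9] → max 9
[-7, 7, 9, -1] → max 9
[7, 9, -1, -5] → max 9
[9, -1, -5, 8] → max 9
[-1, -5, 8, -3] → max 8
[-5, 8, -3, -8] → max 8
[8, -3, -8, -7] → max 8
[-3, -8, -7, 12] → max 12
[-8, -7, 12, 2] → max 12
[-7, 12, 2, 0] → max 12
[12, 2, 0, -4] → max 12
[2, 0, -4, 5] → max 5

9, 9, 9, 9, 8, 8, 8, 12, 12, 12, 12, 5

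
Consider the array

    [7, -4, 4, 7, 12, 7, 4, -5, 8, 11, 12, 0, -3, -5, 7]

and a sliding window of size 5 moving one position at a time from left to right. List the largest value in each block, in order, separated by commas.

[7, -4, 4, 7, 12] → max 12
[-4, 4, 7, 12, 7] → max 12
[4, 7, 12, 7, 4] → max 12
[7, 12, 7, 4, -5] → max 12
[12, 7, 4, -5, 8] → max 12
[7, 4, -5, 8, 11] → max 11
[4, -5, 8, 11, 12] → max 12
[-5, 8, 11, 12, 0] → max 12
[8, 11, 12, 0, -3] → max 12
[11, 12, 0, -3, -5] → max 12
[12, 0, -3, -5, 7] → max 12

12, 12, 12, 12, 12, 11, 12, 12, 12, 12, 12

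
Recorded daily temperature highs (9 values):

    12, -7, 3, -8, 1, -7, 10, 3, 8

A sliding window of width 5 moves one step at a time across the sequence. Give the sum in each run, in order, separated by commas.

1, -18, -1, -1, 15

[12, -7, 3, -8, 1] → sum 1
[-7, 3, -8, 1, -7] → sum -18
[3, -8, 1, -7, 10] → sum -1
[-8, 1, -7, 10, 3] → sum -1
[1, -7, 10, 3, 8] → sum 15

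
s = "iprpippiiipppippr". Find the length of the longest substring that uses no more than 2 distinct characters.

add i: window [i] (1 distinct), len 1
add p: window [i, p] (2 distinct), len 2
add r: window [p, r] (2 distinct), len 2
add p: window [p, r, p] (2 distinct), len 3
add i: window [p, i] (2 distinct), len 2
add p: window [p, i, p] (2 distinct), len 3
add p: window [p, i, p, p] (2 distinct), len 4
add i: window [p, i, p, p, i] (2 distinct), len 5
add i: window [p, i, p, p, i, i] (2 distinct), len 6
add i: window [p, i, p, p, i, i, i] (2 distinct), len 7
add p: window [p, i, p, p, i, i, i, p] (2 distinct), len 8
add p: window [p, i, p, p, i, i, i, p, p] (2 distinct), len 9
add p: window [p, i, p, p, i, i, i, p, p, p] (2 distinct), len 10
add i: window [p, i, p, p, i, i, i, p, p, p, i] (2 distinct), len 11
add p: window [p, i, p, p, i, i, i, p, p, p, i, p] (2 distinct), len 12
add p: window [p, i, p, p, i, i, i, p, p, p, i, p, p] (2 distinct), len 13
add r: window [p, p, r] (2 distinct), len 3
Longest length with ≤2 distinct: 13.

13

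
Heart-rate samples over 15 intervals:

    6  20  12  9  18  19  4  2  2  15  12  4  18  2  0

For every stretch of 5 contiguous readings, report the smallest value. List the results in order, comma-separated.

Sliding a size-5 window across the 15 values:
(6, 20, 12, 9, 18) → min 6
(20, 12, 9, 18, 19) → min 9
(12, 9, 18, 19, 4) → min 4
(9, 18, 19, 4, 2) → min 2
(18, 19, 4, 2, 2) → min 2
(19, 4, 2, 2, 15) → min 2
(4, 2, 2, 15, 12) → min 2
(2, 2, 15, 12, 4) → min 2
(2, 15, 12, 4, 18) → min 2
(15, 12, 4, 18, 2) → min 2
(12, 4, 18, 2, 0) → min 0

6, 9, 4, 2, 2, 2, 2, 2, 2, 2, 0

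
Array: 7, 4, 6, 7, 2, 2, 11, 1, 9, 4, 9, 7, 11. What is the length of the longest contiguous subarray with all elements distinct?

5

add 7: [7] len 1
add 4: [7, 4] len 2
add 6: [7, 4, 6] len 3
add 7 (repeat 7, move left end past it): [4, 6, 7] len 3
add 2: [4, 6, 7, 2] len 4
add 2 (repeat 2, move left end past it): [2] len 1
add 11: [2, 11] len 2
add 1: [2, 11, 1] len 3
add 9: [2, 11, 1, 9] len 4
add 4: [2, 11, 1, 9, 4] len 5
add 9 (repeat 9, move left end past it): [4, 9] len 2
add 7: [4, 9, 7] len 3
add 11: [4, 9, 7, 11] len 4
Longest all-distinct length: 5.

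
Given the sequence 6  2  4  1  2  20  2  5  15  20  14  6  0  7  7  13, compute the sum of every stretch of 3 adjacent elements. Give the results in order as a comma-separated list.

Sliding a size-3 window across the 16 values:
[6, 2, 4] → sum 12
[2, 4, 1] → sum 7
[4, 1, 2] → sum 7
[1, 2, 20] → sum 23
[2, 20, 2] → sum 24
[20, 2, 5] → sum 27
[2, 5, 15] → sum 22
[5, 15, 20] → sum 40
[15, 20, 14] → sum 49
[20, 14, 6] → sum 40
[14, 6, 0] → sum 20
[6, 0, 7] → sum 13
[0, 7, 7] → sum 14
[7, 7, 13] → sum 27

12, 7, 7, 23, 24, 27, 22, 40, 49, 40, 20, 13, 14, 27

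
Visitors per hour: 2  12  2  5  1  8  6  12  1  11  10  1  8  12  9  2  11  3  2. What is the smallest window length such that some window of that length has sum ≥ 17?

2

Extend right; whenever the sum reaches 17, record the length and shrink from the left:
add 2: running sum 2 < 17
add 12: running sum 14 < 17
add 2: running sum 16 < 17
add 5: shortest ending here [12, 2, 5] sum 19, len 3
add 1: shortest ending here [12, 2, 5, 1] sum 20, len 4
add 8: shortest ending here [12, 2, 5, 1, 8] sum 28, len 5
add 6: shortest ending here [5, 1, 8, 6] sum 20, len 4
add 12: shortest ending here [6, 12] sum 18, len 2
add 1: shortest ending here [6, 12, 1] sum 19, len 3
add 11: shortest ending here [12, 1, 11] sum 24, len 3
add 10: shortest ending here [11, 10] sum 21, len 2
add 1: shortest ending here [11, 10, 1] sum 22, len 3
add 8: shortest ending here [10, 1, 8] sum 19, len 3
add 12: shortest ending here [8, 12] sum 20, len 2
add 9: shortest ending here [12, 9] sum 21, len 2
add 2: shortest ending here [12, 9, 2] sum 23, len 3
add 11: shortest ending here [9, 2, 11] sum 22, len 3
add 3: shortest ending here [9, 2, 11, 3] sum 25, len 4
add 2: shortest ending here [2, 11, 3, 2] sum 18, len 4
Shortest qualifying length: 2.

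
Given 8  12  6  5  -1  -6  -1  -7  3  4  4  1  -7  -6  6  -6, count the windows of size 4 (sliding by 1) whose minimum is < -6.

[8, 12, 6, 5] → min 5
[12, 6, 5, -1] → min -1
[6, 5, -1, -6] → min -6
[5, -1, -6, -1] → min -6
[-1, -6, -1, -7] → min -7  < -6 ✓
[-6, -1, -7, 3] → min -7  < -6 ✓
[-1, -7, 3, 4] → min -7  < -6 ✓
[-7, 3, 4, 4] → min -7  < -6 ✓
[3, 4, 4, 1] → min 1
[4, 4, 1, -7] → min -7  < -6 ✓
[4, 1, -7, -6] → min -7  < -6 ✓
[1, -7, -6, 6] → min -7  < -6 ✓
[-7, -6, 6, -6] → min -7  < -6 ✓
8 windows satisfy the condition.

8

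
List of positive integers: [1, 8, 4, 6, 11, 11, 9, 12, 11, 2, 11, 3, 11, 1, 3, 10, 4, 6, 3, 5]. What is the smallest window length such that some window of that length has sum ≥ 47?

5

add 1: running sum 1 < 47
add 8: running sum 9 < 47
add 4: running sum 13 < 47
add 6: running sum 19 < 47
add 11: running sum 30 < 47
add 11: running sum 41 < 47
end 6: [8, 4, 6, 11, 11, 9] sum 49, len 6
end 7: [6, 11, 11, 9, 12] sum 49, len 5
end 8: [11, 11, 9, 12, 11] sum 54, len 5
end 9: [11, 11, 9, 12, 11, 2] sum 56, len 6
end 10: [11, 9, 12, 11, 2, 11] sum 56, len 6
end 11: [9, 12, 11, 2, 11, 3] sum 48, len 6
end 12: [12, 11, 2, 11, 3, 11] sum 50, len 6
end 13: [12, 11, 2, 11, 3, 11, 1] sum 51, len 7
end 14: [12, 11, 2, 11, 3, 11, 1, 3] sum 54, len 8
end 15: [11, 2, 11, 3, 11, 1, 3, 10] sum 52, len 8
end 16: [11, 2, 11, 3, 11, 1, 3, 10, 4] sum 56, len 9
end 17: [11, 3, 11, 1, 3, 10, 4, 6] sum 49, len 8
end 18: [11, 3, 11, 1, 3, 10, 4, 6, 3] sum 52, len 9
end 19: [11, 3, 11, 1, 3, 10, 4, 6, 3, 5] sum 57, len 10
Shortest qualifying length: 5.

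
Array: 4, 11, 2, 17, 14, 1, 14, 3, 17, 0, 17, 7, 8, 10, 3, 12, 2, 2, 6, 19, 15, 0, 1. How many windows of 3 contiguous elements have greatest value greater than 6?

[4, 11, 2] → max 11  > 6 ✓
[11, 2, 17] → max 17  > 6 ✓
[2, 17, 14] → max 17  > 6 ✓
[17, 14, 1] → max 17  > 6 ✓
[14, 1, 14] → max 14  > 6 ✓
[1, 14, 3] → max 14  > 6 ✓
[14, 3, 17] → max 17  > 6 ✓
[3, 17, 0] → max 17  > 6 ✓
[17, 0, 17] → max 17  > 6 ✓
[0, 17, 7] → max 17  > 6 ✓
[17, 7, 8] → max 17  > 6 ✓
[7, 8, 10] → max 10  > 6 ✓
[8, 10, 3] → max 10  > 6 ✓
[10, 3, 12] → max 12  > 6 ✓
[3, 12, 2] → max 12  > 6 ✓
[12, 2, 2] → max 12  > 6 ✓
[2, 2, 6] → max 6
[2, 6, 19] → max 19  > 6 ✓
[6, 19, 15] → max 19  > 6 ✓
[19, 15, 0] → max 19  > 6 ✓
[15, 0, 1] → max 15  > 6 ✓
20 windows satisfy the condition.

20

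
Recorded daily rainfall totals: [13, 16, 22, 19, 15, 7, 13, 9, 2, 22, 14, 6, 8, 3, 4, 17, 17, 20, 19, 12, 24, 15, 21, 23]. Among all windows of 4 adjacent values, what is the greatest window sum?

[13, 16, 22, 19] → sum 70
[16, 22, 19, 15] → sum 72
[22, 19, 15, 7] → sum 63
[19, 15, 7, 13] → sum 54
[15, 7, 13, 9] → sum 44
[7, 13, 9, 2] → sum 31
[13, 9, 2, 22] → sum 46
[9, 2, 22, 14] → sum 47
[2, 22, 14, 6] → sum 44
[22, 14, 6, 8] → sum 50
[14, 6, 8, 3] → sum 31
[6, 8, 3, 4] → sum 21
[8, 3, 4, 17] → sum 32
[3, 4, 17, 17] → sum 41
[4, 17, 17, 20] → sum 58
[17, 17, 20, 19] → sum 73
[17, 20, 19, 12] → sum 68
[20, 19, 12, 24] → sum 75
[19, 12, 24, 15] → sum 70
[12, 24, 15, 21] → sum 72
[24, 15, 21, 23] → sum 83
Greatest of these is 83.

83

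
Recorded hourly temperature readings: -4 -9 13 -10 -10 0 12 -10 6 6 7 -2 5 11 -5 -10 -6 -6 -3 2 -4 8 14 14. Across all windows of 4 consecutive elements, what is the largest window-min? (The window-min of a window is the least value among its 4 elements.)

-2

(-4, -9, 13, -10) → min -10
(-9, 13, -10, -10) → min -10
(13, -10, -10, 0) → min -10
(-10, -10, 0, 12) → min -10
(-10, 0, 12, -10) → min -10
(0, 12, -10, 6) → min -10
(12, -10, 6, 6) → min -10
(-10, 6, 6, 7) → min -10
(6, 6, 7, -2) → min -2
(6, 7, -2, 5) → min -2
(7, -2, 5, 11) → min -2
(-2, 5, 11, -5) → min -5
(5, 11, -5, -10) → min -10
(11, -5, -10, -6) → min -10
(-5, -10, -6, -6) → min -10
(-10, -6, -6, -3) → min -10
(-6, -6, -3, 2) → min -6
(-6, -3, 2, -4) → min -6
(-3, 2, -4, 8) → min -4
(2, -4, 8, 14) → min -4
(-4, 8, 14, 14) → min -4
Largest of these is -2.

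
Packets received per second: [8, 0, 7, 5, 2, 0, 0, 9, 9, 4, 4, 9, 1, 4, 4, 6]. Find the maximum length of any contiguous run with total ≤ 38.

[8] sum 8 len 1
[8, 0] sum 8 len 2
[8, 0, 7] sum 15 len 3
[8, 0, 7, 5] sum 20 len 4
[8, 0, 7, 5, 2] sum 22 len 5
[8, 0, 7, 5, 2, 0] sum 22 len 6
[8, 0, 7, 5, 2, 0, 0] sum 22 len 7
[8, 0, 7, 5, 2, 0, 0, 9] sum 31 len 8
[0, 7, 5, 2, 0, 0, 9, 9] sum 32 len 8
[0, 7, 5, 2, 0, 0, 9, 9, 4] sum 36 len 9
[5, 2, 0, 0, 9, 9, 4, 4] sum 33 len 8
[2, 0, 0, 9, 9, 4, 4, 9] sum 37 len 8
[2, 0, 0, 9, 9, 4, 4, 9, 1] sum 38 len 9
[9, 4, 4, 9, 1, 4] sum 31 len 6
[9, 4, 4, 9, 1, 4, 4] sum 35 len 7
[4, 4, 9, 1, 4, 4, 6] sum 32 len 7
Longest length seen: 9.

9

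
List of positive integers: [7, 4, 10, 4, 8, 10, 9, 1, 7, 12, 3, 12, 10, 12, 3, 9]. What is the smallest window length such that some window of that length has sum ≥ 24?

add 7: running sum 7 < 24
add 4: running sum 11 < 24
add 10: running sum 21 < 24
end 3: [7, 4, 10, 4] sum 25, len 4
end 4: [4, 10, 4, 8] sum 26, len 4
end 5: [10, 4, 8, 10] sum 32, len 4
end 6: [8, 10, 9] sum 27, len 3
end 7: [8, 10, 9, 1] sum 28, len 4
end 8: [10, 9, 1, 7] sum 27, len 4
end 9: [9, 1, 7, 12] sum 29, len 4
end 10: [9, 1, 7, 12, 3] sum 32, len 5
end 11: [12, 3, 12] sum 27, len 3
end 12: [3, 12, 10] sum 25, len 3
end 13: [12, 10, 12] sum 34, len 3
end 14: [10, 12, 3] sum 25, len 3
end 15: [12, 3, 9] sum 24, len 3
Shortest qualifying length: 3.

3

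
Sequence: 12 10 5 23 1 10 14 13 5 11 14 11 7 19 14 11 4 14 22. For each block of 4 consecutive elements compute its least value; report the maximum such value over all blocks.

12 10 5 23 → min 5
10 5 23 1 → min 1
5 23 1 10 → min 1
23 1 10 14 → min 1
1 10 14 13 → min 1
10 14 13 5 → min 5
14 13 5 11 → min 5
13 5 11 14 → min 5
5 11 14 11 → min 5
11 14 11 7 → min 7
14 11 7 19 → min 7
11 7 19 14 → min 7
7 19 14 11 → min 7
19 14 11 4 → min 4
14 11 4 14 → min 4
11 4 14 22 → min 4
Maximum of these is 7.

7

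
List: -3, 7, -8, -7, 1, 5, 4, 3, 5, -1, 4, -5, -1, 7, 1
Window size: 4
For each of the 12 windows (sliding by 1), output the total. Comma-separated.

-3 7 -8 -7 → sum -11
7 -8 -7 1 → sum -7
-8 -7 1 5 → sum -9
-7 1 5 4 → sum 3
1 5 4 3 → sum 13
5 4 3 5 → sum 17
4 3 5 -1 → sum 11
3 5 -1 4 → sum 11
5 -1 4 -5 → sum 3
-1 4 -5 -1 → sum -3
4 -5 -1 7 → sum 5
-5 -1 7 1 → sum 2

-11, -7, -9, 3, 13, 17, 11, 11, 3, -3, 5, 2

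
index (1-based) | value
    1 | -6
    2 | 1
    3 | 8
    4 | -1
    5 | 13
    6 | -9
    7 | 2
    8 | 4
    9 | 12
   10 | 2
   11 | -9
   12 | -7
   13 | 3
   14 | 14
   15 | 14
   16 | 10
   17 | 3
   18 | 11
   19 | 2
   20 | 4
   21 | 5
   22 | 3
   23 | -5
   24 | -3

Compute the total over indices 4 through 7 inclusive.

Elements at indices 4..7: -1, 13, -9, 2
sum(-1, 13, -9, 2) = 5

5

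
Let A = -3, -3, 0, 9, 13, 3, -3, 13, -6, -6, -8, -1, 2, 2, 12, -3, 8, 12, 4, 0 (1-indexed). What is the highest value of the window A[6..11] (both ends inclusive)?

Elements at indices 6..11: 3, -3, 13, -6, -6, -8
max(3, -3, 13, -6, -6, -8) = 13

13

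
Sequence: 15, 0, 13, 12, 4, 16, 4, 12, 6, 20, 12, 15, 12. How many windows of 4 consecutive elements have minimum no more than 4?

7

[15, 0, 13, 12] → min 0  ≤ 4 ✓
[0, 13, 12, 4] → min 0  ≤ 4 ✓
[13, 12, 4, 16] → min 4  ≤ 4 ✓
[12, 4, 16, 4] → min 4  ≤ 4 ✓
[4, 16, 4, 12] → min 4  ≤ 4 ✓
[16, 4, 12, 6] → min 4  ≤ 4 ✓
[4, 12, 6, 20] → min 4  ≤ 4 ✓
[12, 6, 20, 12] → min 6
[6, 20, 12, 15] → min 6
[20, 12, 15, 12] → min 12
7 windows satisfy the condition.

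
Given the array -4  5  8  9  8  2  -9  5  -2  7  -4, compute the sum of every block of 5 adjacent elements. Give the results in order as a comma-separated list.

-4 5 8 9 8 → sum 26
5 8 9 8 2 → sum 32
8 9 8 2 -9 → sum 18
9 8 2 -9 5 → sum 15
8 2 -9 5 -2 → sum 4
2 -9 5 -2 7 → sum 3
-9 5 -2 7 -4 → sum -3

26, 32, 18, 15, 4, 3, -3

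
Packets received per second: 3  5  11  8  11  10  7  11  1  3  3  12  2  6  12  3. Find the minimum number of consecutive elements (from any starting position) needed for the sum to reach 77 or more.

add 3: running sum 3 < 77
add 5: running sum 8 < 77
add 11: running sum 19 < 77
add 8: running sum 27 < 77
add 11: running sum 38 < 77
add 10: running sum 48 < 77
add 7: running sum 55 < 77
add 11: running sum 66 < 77
add 1: running sum 67 < 77
add 3: running sum 70 < 77
add 3: running sum 73 < 77
end 11: [11, 8, 11, 10, 7, 11, 1, 3, 3, 12] sum 77, len 10
end 12: [11, 8, 11, 10, 7, 11, 1, 3, 3, 12, 2] sum 79, len 11
end 13: [11, 8, 11, 10, 7, 11, 1, 3, 3, 12, 2, 6] sum 85, len 12
end 14: [11, 10, 7, 11, 1, 3, 3, 12, 2, 6, 12] sum 78, len 11
end 15: [11, 10, 7, 11, 1, 3, 3, 12, 2, 6, 12, 3] sum 81, len 12
Shortest qualifying length: 10.

10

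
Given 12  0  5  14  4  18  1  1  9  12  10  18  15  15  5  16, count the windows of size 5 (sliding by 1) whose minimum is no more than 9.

11

[12, 0, 5, 14, 4] → min 0  ≤ 9 ✓
[0, 5, 14, 4, 18] → min 0  ≤ 9 ✓
[5, 14, 4, 18, 1] → min 1  ≤ 9 ✓
[14, 4, 18, 1, 1] → min 1  ≤ 9 ✓
[4, 18, 1, 1, 9] → min 1  ≤ 9 ✓
[18, 1, 1, 9, 12] → min 1  ≤ 9 ✓
[1, 1, 9, 12, 10] → min 1  ≤ 9 ✓
[1, 9, 12, 10, 18] → min 1  ≤ 9 ✓
[9, 12, 10, 18, 15] → min 9  ≤ 9 ✓
[12, 10, 18, 15, 15] → min 10
[10, 18, 15, 15, 5] → min 5  ≤ 9 ✓
[18, 15, 15, 5, 16] → min 5  ≤ 9 ✓
11 windows satisfy the condition.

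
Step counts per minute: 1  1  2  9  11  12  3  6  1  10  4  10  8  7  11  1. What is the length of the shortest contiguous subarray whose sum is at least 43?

add 1: running sum 1 < 43
add 1: running sum 2 < 43
add 2: running sum 4 < 43
add 9: running sum 13 < 43
add 11: running sum 24 < 43
add 12: running sum 36 < 43
add 3: running sum 39 < 43
end 7: [2, 9, 11, 12, 3, 6] sum 43, len 6
end 8: [2, 9, 11, 12, 3, 6, 1] sum 44, len 7
end 9: [11, 12, 3, 6, 1, 10] sum 43, len 6
end 10: [11, 12, 3, 6, 1, 10, 4] sum 47, len 7
end 11: [12, 3, 6, 1, 10, 4, 10] sum 46, len 7
end 12: [12, 3, 6, 1, 10, 4, 10, 8] sum 54, len 8
end 13: [6, 1, 10, 4, 10, 8, 7] sum 46, len 7
end 14: [10, 4, 10, 8, 7, 11] sum 50, len 6
end 15: [10, 4, 10, 8, 7, 11, 1] sum 51, len 7
Shortest qualifying length: 6.

6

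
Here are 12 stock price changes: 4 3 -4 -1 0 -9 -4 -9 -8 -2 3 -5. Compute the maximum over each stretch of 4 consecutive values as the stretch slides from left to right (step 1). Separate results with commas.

Sliding a size-4 window across the 12 values:
[4, 3, -4, -1] → max 4
[3, -4, -1, 0] → max 3
[-4, -1, 0, -9] → max 0
[-1, 0, -9, -4] → max 0
[0, -9, -4, -9] → max 0
[-9, -4, -9, -8] → max -4
[-4, -9, -8, -2] → max -2
[-9, -8, -2, 3] → max 3
[-8, -2, 3, -5] → max 3

4, 3, 0, 0, 0, -4, -2, 3, 3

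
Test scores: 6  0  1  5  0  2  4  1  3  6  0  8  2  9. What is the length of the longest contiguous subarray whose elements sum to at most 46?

add 6: [6] sum 6, len 1
add 0: [6, 0] sum 6, len 2
add 1: [6, 0, 1] sum 7, len 3
add 5: [6, 0, 1, 5] sum 12, len 4
add 0: [6, 0, 1, 5, 0] sum 12, len 5
add 2: [6, 0, 1, 5, 0, 2] sum 14, len 6
add 4: [6, 0, 1, 5, 0, 2, 4] sum 18, len 7
add 1: [6, 0, 1, 5, 0, 2, 4, 1] sum 19, len 8
add 3: [6, 0, 1, 5, 0, 2, 4, 1, 3] sum 22, len 9
add 6: [6, 0, 1, 5, 0, 2, 4, 1, 3, 6] sum 28, len 10
add 0: [6, 0, 1, 5, 0, 2, 4, 1, 3, 6, 0] sum 28, len 11
add 8: [6, 0, 1, 5, 0, 2, 4, 1, 3, 6, 0, 8] sum 36, len 12
add 2: [6, 0, 1, 5, 0, 2, 4, 1, 3, 6, 0, 8, 2] sum 38, len 13
add 9: [0, 1, 5, 0, 2, 4, 1, 3, 6, 0, 8, 2, 9] sum 41, len 13
Longest length seen: 13.

13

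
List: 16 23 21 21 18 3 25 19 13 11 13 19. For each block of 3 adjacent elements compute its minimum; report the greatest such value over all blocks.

21

Each size-3 window and its min:
(16, 23, 21) → min 16
(23, 21, 21) → min 21
(21, 21, 18) → min 18
(21, 18, 3) → min 3
(18, 3, 25) → min 3
(3, 25, 19) → min 3
(25, 19, 13) → min 13
(19, 13, 11) → min 11
(13, 11, 13) → min 11
(11, 13, 19) → min 11
Greatest of these is 21.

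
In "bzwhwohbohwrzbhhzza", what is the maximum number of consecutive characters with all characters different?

6

[b] len 1
[b, z] len 2
[b, z, w] len 3
[b, z, w, h] len 4
[h, w] len 2
[h, w, o] len 3
[w, o, h] len 3
[w, o, h, b] len 4
[h, b, o] len 3
[b, o, h] len 3
[b, o, h, w] len 4
[b, o, h, w, r] len 5
[b, o, h, w, r, z] len 6
[o, h, w, r, z, b] len 6
[w, r, z, b, h] len 5
[h] len 1
[h, z] len 2
[z] len 1
[z, a] len 2
Longest all-distinct length: 6.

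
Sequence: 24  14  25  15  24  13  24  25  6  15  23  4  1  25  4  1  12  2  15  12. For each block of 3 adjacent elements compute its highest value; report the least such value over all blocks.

Window maxs for each of the 18 positions:
[24, 14, 25] → max 25
[14, 25, 15] → max 25
[25, 15, 24] → max 25
[15, 24, 13] → max 24
[24, 13, 24] → max 24
[13, 24, 25] → max 25
[24, 25, 6] → max 25
[25, 6, 15] → max 25
[6, 15, 23] → max 23
[15, 23, 4] → max 23
[23, 4, 1] → max 23
[4, 1, 25] → max 25
[1, 25, 4] → max 25
[25, 4, 1] → max 25
[4, 1, 12] → max 12
[1, 12, 2] → max 12
[12, 2, 15] → max 15
[2, 15, 12] → max 15
Least of these is 12.

12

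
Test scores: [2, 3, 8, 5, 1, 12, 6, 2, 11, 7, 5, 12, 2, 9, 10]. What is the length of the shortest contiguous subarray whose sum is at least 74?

10

Extend right; whenever the sum reaches 74, record the length and shrink from the left:
add 2: running sum 2 < 74
add 3: running sum 5 < 74
add 8: running sum 13 < 74
add 5: running sum 18 < 74
add 1: running sum 19 < 74
add 12: running sum 31 < 74
add 6: running sum 37 < 74
add 2: running sum 39 < 74
add 11: running sum 50 < 74
add 7: running sum 57 < 74
add 5: running sum 62 < 74
add 12: shortest ending here [2, 3, 8, 5, 1, 12, 6, 2, 11, 7, 5, 12] sum 74, len 12
add 2: shortest ending here [3, 8, 5, 1, 12, 6, 2, 11, 7, 5, 12, 2] sum 74, len 12
add 9: shortest ending here [8, 5, 1, 12, 6, 2, 11, 7, 5, 12, 2, 9] sum 80, len 12
add 10: shortest ending here [12, 6, 2, 11, 7, 5, 12, 2, 9, 10] sum 76, len 10
Shortest qualifying length: 10.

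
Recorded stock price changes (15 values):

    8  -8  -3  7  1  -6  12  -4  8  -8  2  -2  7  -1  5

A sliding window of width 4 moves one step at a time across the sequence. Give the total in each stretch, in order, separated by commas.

[8, -8, -3, 7] → sum 4
[-8, -3, 7, 1] → sum -3
[-3, 7, 1, -6] → sum -1
[7, 1, -6, 12] → sum 14
[1, -6, 12, -4] → sum 3
[-6, 12, -4, 8] → sum 10
[12, -4, 8, -8] → sum 8
[-4, 8, -8, 2] → sum -2
[8, -8, 2, -2] → sum 0
[-8, 2, -2, 7] → sum -1
[2, -2, 7, -1] → sum 6
[-2, 7, -1, 5] → sum 9

4, -3, -1, 14, 3, 10, 8, -2, 0, -1, 6, 9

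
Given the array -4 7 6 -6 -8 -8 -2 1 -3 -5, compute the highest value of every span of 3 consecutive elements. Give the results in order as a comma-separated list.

7, 7, 6, -6, -2, 1, 1, 1

-4 7 6 → max 7
7 6 -6 → max 7
6 -6 -8 → max 6
-6 -8 -8 → max -6
-8 -8 -2 → max -2
-8 -2 1 → max 1
-2 1 -3 → max 1
1 -3 -5 → max 1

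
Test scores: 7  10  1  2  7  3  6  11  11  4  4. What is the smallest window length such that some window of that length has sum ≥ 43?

7

add 7: running sum 7 < 43
add 10: running sum 17 < 43
add 1: running sum 18 < 43
add 2: running sum 20 < 43
add 7: running sum 27 < 43
add 3: running sum 30 < 43
add 6: running sum 36 < 43
end 7: [7, 10, 1, 2, 7, 3, 6, 11] sum 47, len 8
end 8: [10, 1, 2, 7, 3, 6, 11, 11] sum 51, len 8
end 9: [2, 7, 3, 6, 11, 11, 4] sum 44, len 7
end 10: [7, 3, 6, 11, 11, 4, 4] sum 46, len 7
Shortest qualifying length: 7.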